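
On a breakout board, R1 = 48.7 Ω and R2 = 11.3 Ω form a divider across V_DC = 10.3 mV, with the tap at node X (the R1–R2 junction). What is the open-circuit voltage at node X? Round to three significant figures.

V_th ≈ 1.94 mV

With X open, the divider is unloaded: V_th = 10.3 × 11.3/60.00 = 1.940 mV.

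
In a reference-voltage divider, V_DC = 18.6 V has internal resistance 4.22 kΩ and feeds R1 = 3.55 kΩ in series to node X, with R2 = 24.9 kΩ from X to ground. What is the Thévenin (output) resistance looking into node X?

R_th ≈ 5.92 kΩ

R1' = 4.22 + 3.55 = 7.770 kΩ (source resistance + R1).
With V_DC suppressed (replaced by a short), R_th = R1' ‖ R2 = (7.770 × 24.9)/(7.770 + 24.9) = 5.922 kΩ.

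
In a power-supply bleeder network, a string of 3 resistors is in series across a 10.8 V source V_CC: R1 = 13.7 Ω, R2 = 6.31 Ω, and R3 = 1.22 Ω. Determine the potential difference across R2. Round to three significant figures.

Total series resistance ΣR = 13.7 + 6.31 + 1.22 = 21.23 Ω.
Voltage divider: V = V_CC · (6.310 / 21.23) = 10.8 × 0.2972 = 3.210 V.

V ≈ 3.21 V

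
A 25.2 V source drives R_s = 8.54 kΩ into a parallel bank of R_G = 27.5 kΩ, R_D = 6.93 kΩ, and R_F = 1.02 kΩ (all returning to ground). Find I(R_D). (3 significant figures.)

Combine the parallel branches: R_p = (1/27.5 + 1/6.93 + 1/1.02)⁻¹ = 0.8613 kΩ.
V_A by voltage divider: V_A = 25.2 × 0.8613/(8.54 + 0.8613) = 2.309 V.
I(R_D) = V_A / R_D = 2.309/6.93 = 0.3331 mA.

I ≈ 0.333 mA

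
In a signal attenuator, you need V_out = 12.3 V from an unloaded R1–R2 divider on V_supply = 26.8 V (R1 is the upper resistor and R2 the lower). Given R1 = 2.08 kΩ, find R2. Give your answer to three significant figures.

R2 ≈ 1.76 kΩ

Required fraction k = V_out/V_supply = 0.4590.
R2 = R1 · 0.4590/(1 − 0.4590) = 1.764 kΩ.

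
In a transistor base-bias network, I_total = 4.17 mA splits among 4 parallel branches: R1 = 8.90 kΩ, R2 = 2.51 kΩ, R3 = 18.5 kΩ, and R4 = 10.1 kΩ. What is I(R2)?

Total conductance ΣG = 1/8.90 + 1/2.51 + 1/18.5 + 1/10.1 = 0.6638 (units of 1/kΩ).
Current divider: I(R2) = I_total · G_k/ΣG = 4.17 × (0.3984/0.6638) = 4.17 × 0.6002 = 2.503 mA.

I ≈ 2.50 mA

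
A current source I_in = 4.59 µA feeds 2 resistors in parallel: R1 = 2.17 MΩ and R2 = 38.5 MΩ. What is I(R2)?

I ≈ 0.245 µA

For two parallel branches, I_k = I_in · (other R)/(sum of R).
So I = 4.59 × 2.17/40.67 = 0.2449 µA.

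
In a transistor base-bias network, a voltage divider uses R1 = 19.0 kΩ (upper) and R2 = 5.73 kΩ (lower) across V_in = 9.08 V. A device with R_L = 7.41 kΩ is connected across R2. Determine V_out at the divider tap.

R2 ‖ R_L = (5.73 × 7.41)/(5.73 + 7.41) = 3.231 kΩ.
Then V_out = V_in · R2'/(R1 + R2') = 9.08 × 3.231/22.23 = 1.320 V.
(Unloaded it would be 2.10 V; the load pulls it down.)

V_out ≈ 1.32 V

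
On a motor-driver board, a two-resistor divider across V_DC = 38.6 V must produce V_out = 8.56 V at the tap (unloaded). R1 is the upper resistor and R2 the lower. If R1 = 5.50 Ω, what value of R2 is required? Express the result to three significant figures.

R2 ≈ 1.57 Ω

Required fraction k = V_out/V_DC = 0.2218.
R2 = R1 · 0.2218/(1 − 0.2218) = 1.567 Ω.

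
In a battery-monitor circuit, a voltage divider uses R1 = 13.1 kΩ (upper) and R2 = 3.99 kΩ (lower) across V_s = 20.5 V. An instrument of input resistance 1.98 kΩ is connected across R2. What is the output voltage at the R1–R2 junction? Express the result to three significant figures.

V_out ≈ 1.88 V

First combine the lower leg with the load: R2 ‖ R_L = 1.323 kΩ.
Now apply the divider: V_out = 20.5 × 0.09175 = 1.881 V.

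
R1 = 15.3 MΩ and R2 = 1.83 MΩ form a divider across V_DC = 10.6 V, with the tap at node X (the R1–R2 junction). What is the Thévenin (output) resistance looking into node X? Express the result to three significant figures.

R_th ≈ 1.63 MΩ

Zeroing V_DC shorts the top of R1 to ground, so R_th = R1 ‖ R2 = 1.635 MΩ.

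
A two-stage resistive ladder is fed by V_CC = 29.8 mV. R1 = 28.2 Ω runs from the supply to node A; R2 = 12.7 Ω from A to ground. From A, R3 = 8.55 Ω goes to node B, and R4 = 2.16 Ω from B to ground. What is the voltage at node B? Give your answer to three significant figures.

Looking into the second stage from A: R3 + R4 = 10.71 Ω appears in parallel with R2.
Effective lower resistance at A: R2 ‖ 10.71 = 5.810 Ω.
First divider: V_A = V_CC · 5.810/(28.2 + 5.810) = 5.091 mV.
Stage 2 is unloaded, so V_B = V_A · R4/(R3+R4) = 5.091 × 2.16/10.71 = 1.027 mV.

V_B ≈ 1.03 mV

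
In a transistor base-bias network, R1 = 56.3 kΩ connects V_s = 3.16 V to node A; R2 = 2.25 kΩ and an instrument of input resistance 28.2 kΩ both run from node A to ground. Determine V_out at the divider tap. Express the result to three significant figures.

First combine the lower leg with the load: R2 ‖ R_L = 2.084 kΩ.
Now apply the divider: V_out = 3.16 × 0.03569 = 0.1128 V.
(Unloaded it would be 0.121 V; the load pulls it down.)

V_out ≈ 0.113 V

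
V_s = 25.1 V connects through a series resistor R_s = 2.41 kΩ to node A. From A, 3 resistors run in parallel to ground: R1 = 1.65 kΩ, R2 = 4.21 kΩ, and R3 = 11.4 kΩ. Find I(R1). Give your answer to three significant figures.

I ≈ 4.69 mA

Combine the parallel branches: R_p = (1/1.65 + 1/4.21 + 1/11.4)⁻¹ = 1.074 kΩ.
Node voltage V_A = V_s · R_p/(R_s + R_p) = 25.1 × 0.3082 = 7.736 V.
Branch current I = V_A/R1 = 7.736/1.65 = 4.689 mA.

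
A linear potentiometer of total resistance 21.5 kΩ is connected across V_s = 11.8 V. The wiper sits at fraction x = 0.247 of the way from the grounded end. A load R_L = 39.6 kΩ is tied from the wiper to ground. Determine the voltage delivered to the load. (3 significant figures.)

V_out ≈ 2.65 V

Split the track: R_lower = x·R_p = 5.311 kΩ, R_upper = (1−x)·R_p = 16.19 kΩ.
Lower segment in parallel with the load: 5.311 ‖ 39.6 = 4.683 kΩ.
Then V_out = V_s · 4.683/(16.19 + 4.683) = 2.647 V.
(Unloaded: V_out = x·V_s = 2.91 V.)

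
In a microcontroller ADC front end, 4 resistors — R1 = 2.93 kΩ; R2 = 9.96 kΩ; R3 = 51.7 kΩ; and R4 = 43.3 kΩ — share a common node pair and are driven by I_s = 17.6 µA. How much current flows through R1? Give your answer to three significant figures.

I ≈ 12.4 µA

Conductances: ΣG = 1/2.93 + 1/9.96 + 1/51.7 + 1/43.3 = 0.4841 (1/kΩ).
By the current-divider rule, I = I_s · G_k/ΣG = 17.6 × 0.7050 = 12.41 µA.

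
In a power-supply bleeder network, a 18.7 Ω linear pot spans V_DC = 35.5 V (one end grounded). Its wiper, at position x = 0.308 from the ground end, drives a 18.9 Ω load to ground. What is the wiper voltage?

Lower segment x·R_p = 5.760 Ω; upper segment (1−x)·R_p = 12.94 Ω.
Lower segment in parallel with the load: 5.760 ‖ 18.9 = 4.414 Ω.
V_out = 35.5 × 4.414/(12.94 + 4.414) = 9.030 V.

V_out ≈ 9.03 V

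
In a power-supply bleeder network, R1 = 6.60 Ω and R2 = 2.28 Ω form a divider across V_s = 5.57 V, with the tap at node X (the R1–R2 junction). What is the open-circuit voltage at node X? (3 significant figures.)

V_th ≈ 1.43 V

Open-circuit (no load on X): V_th = V_s · R2/(R1 + R2) = 5.57 × 2.28/(6.600 + 2.28) = 1.430 V.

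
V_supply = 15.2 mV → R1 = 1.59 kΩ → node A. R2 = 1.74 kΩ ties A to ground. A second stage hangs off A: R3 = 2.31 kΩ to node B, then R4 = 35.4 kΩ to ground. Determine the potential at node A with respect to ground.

V_A ≈ 7.77 mV

Node A sees R2 in parallel with the series input of stage 2, R3 + R4 = 37.71 kΩ.
Effective lower resistance at A: R2 ‖ 37.71 = 1.663 kΩ.
First divider: V_A = V_supply · 1.663/(1.59 + 1.663) = 7.771 mV.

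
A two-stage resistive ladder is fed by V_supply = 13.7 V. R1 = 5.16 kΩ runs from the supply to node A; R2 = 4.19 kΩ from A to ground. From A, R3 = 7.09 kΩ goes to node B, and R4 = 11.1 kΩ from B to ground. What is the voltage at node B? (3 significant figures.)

V_B ≈ 3.32 V

The second stage (R3 + R4 = 18.19 kΩ) loads node A in parallel with R2.
Effective lower resistance at A: R2 ‖ 18.19 = 3.406 kΩ.
So V_A = 13.7 × 0.3976 = 5.447 V.
V_B = V_A × 0.6102 = 3.324 V.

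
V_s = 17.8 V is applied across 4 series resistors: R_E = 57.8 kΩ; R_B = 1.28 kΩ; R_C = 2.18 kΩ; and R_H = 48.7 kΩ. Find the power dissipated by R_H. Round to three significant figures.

P ≈ 1.28 mW

ΣR = 110.0 kΩ → I = 17.8/110.0 = 0.1619 mA.
P = I²R = 0.02620 × 48.7 = 1.276 mW.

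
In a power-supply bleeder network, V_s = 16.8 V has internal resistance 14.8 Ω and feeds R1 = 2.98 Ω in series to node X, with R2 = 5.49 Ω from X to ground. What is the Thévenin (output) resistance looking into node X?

R1' = 14.8 + 2.98 = 17.78 Ω (source resistance + R1).
Zeroing V_s shorts the top of R1' to ground, so R_th = R1' ‖ R2 = 4.195 Ω.

R_th ≈ 4.19 Ω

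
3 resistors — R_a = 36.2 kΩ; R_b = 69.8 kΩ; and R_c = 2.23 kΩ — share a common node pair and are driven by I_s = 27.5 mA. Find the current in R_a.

Total conductance ΣG = 1/36.2 + 1/69.8 + 1/2.23 = 0.4904 (units of 1/kΩ).
Current divider: I(R_a) = I_s · G_k/ΣG = 27.5 × (0.02762/0.4904) = 27.5 × 0.05633 = 1.549 mA.

I ≈ 1.55 mA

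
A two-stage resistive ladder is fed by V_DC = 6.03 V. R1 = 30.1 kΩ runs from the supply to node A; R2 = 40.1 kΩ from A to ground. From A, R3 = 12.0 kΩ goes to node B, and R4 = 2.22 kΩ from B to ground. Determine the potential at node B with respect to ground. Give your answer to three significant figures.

The second stage (R3 + R4 = 14.22 kΩ) loads node A in parallel with R2.
R2 ‖ (R3+R4) = 10.50 kΩ.
First divider: V_A = V_DC · 10.50/(30.1 + 10.50) = 1.559 V.
V_B = V_A × 0.1561 = 0.2434 V.

V_B ≈ 0.243 V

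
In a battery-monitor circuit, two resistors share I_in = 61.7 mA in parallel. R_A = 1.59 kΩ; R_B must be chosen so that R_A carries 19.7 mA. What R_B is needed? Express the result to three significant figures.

Two-branch current divider: I_A = I_in · R_B/(R_A + R_B).
With f = 0.3193, R_B = R_A · f/(1−f) = 1.59 × 0.4690 = 0.7458 kΩ.

R_B ≈ 0.746 kΩ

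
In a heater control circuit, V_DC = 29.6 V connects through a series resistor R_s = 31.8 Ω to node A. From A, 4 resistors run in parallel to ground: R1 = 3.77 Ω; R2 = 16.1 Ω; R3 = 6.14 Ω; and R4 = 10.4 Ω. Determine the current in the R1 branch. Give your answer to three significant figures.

Parallel bank: R_p = 1/(1/3.77 + 1/16.1 + 1/6.14 + 1/10.4) = 1.705 Ω.
V_A = 29.6 × 1.705/33.51 = 1.507 V.
I(R1) = V_A / R1 = 1.507/3.77 = 0.3996 A.
(Equivalently: I_total = 0.8834 A, then current-divider fraction G_k/ΣG = 0.4524.)

I ≈ 0.400 A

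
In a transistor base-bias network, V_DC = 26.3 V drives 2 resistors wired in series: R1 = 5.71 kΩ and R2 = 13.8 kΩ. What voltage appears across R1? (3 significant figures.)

ΣR = 5.71 + 13.8 = 19.51 kΩ.
V = V_DC · R/ΣR = 26.3 × 0.2927 = 7.697 V.

V ≈ 7.70 V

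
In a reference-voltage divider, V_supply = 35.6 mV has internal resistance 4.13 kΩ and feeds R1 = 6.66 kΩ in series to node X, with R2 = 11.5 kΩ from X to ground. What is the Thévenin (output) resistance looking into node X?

R_th ≈ 5.57 kΩ

R1' = 4.13 + 6.66 = 10.79 kΩ (source resistance + R1).
Zeroing V_supply shorts the top of R1' to ground, so R_th = R1' ‖ R2 = 5.567 kΩ.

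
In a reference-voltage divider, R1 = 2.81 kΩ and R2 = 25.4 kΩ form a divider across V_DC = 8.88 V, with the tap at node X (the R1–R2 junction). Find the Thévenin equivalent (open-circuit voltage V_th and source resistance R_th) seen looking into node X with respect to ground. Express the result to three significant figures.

V_th ≈ 8.00 V, R_th ≈ 2.53 kΩ

Open-circuit (no load on X): V_th = V_DC · R2/(R1 + R2) = 8.88 × 25.4/(2.810 + 25.4) = 7.995 V.
Zeroing V_DC shorts the top of R1 to ground, so R_th = R1 ‖ R2 = 2.530 kΩ.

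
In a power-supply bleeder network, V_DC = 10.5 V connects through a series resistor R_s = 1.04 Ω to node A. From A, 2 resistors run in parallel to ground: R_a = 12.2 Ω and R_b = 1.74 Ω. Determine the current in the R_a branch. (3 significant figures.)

Combine the parallel branches: R_p = (1/12.2 + 1/1.74)⁻¹ = 1.523 Ω.
Node voltage V_A = V_DC · R_p/(R_s + R_p) = 10.5 × 0.5942 = 6.239 V.
Branch current I = V_A/R_a = 6.239/12.2 = 0.5114 A.
(Equivalently: I_total = 4.097 A, then current-divider fraction G_k/ΣG = 0.1248.)

I ≈ 0.511 A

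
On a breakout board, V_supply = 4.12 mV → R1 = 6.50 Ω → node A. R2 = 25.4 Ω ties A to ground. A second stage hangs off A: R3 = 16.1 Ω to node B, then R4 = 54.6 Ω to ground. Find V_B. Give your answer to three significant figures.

V_B ≈ 2.36 mV

The second stage (R3 + R4 = 70.70 Ω) loads node A in parallel with R2.
Effective lower resistance at A: R2 ‖ 70.70 = 18.69 Ω.
First divider: V_A = V_supply · 18.69/(6.50 + 18.69) = 3.057 mV.
V_B = V_A × 0.7723 = 2.361 mV.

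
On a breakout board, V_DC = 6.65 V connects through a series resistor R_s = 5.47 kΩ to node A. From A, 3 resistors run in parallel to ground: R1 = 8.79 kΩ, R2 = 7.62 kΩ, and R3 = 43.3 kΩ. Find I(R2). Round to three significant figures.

Parallel bank: R_p = 1/(1/8.79 + 1/7.62 + 1/43.3) = 3.730 kΩ.
V_A = 6.65 × 3.730/9.200 = 2.696 V.
Branch current I = V_A/R2 = 2.696/7.62 = 0.3538 mA.

I ≈ 0.354 mA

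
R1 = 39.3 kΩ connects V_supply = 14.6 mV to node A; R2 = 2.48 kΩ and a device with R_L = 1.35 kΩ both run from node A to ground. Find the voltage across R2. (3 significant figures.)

V_out ≈ 0.318 mV

First combine the lower leg with the load: R2 ‖ R_L = 0.8742 kΩ.
Voltage divider with the loaded lower leg: V_out = 14.6 × 0.8742/(39.3 + 0.8742) = 14.6 × 0.02176 = 0.3177 mV.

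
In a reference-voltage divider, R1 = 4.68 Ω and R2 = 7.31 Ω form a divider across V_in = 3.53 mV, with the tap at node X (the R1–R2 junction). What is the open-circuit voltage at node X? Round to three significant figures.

With X open, the divider is unloaded: V_th = 3.53 × 7.31/11.99 = 2.152 mV.

V_th ≈ 2.15 mV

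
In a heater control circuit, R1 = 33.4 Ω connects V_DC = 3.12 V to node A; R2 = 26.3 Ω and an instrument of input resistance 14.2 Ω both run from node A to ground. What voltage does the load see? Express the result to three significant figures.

V_out ≈ 0.675 V

First combine the lower leg with the load: R2 ‖ R_L = 9.221 Ω.
Then V_out = V_DC · R2'/(R1 + R2') = 3.12 × 9.221/42.62 = 0.6750 V.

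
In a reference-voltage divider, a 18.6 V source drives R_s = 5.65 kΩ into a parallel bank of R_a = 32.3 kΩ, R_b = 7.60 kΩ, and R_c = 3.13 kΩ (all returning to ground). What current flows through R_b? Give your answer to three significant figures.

Parallel bank: R_p = 1/(1/32.3 + 1/7.60 + 1/3.13) = 2.075 kΩ.
V_A = 18.6 × 2.075/7.725 = 4.995 V.
I(R_b) = V_A / R_b = 4.995/7.60 = 0.6573 mA.

I ≈ 0.657 mA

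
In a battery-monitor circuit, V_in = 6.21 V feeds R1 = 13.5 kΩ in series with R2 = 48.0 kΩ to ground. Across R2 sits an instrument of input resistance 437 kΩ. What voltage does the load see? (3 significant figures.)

R2 ‖ R_L = (48.0 × 437)/(48.0 + 437) = 43.25 kΩ.
Then V_out = V_in · R2'/(R1 + R2') = 6.21 × 43.25/56.75 = 4.733 V.

V_out ≈ 4.73 V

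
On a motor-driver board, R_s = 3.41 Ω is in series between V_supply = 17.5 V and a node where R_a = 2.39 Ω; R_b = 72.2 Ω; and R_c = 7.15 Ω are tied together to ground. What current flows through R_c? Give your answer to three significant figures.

I ≈ 0.829 A

Equivalent of the parallel group: R_p = 1.748 Ω.
V_A = 17.5 × 1.748/5.158 = 5.930 V.
Branch current I = V_A/R_c = 5.930/7.15 = 0.8294 A.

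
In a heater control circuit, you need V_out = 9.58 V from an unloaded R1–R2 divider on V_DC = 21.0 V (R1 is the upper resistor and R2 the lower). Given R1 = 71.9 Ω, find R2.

R2 ≈ 60.3 Ω

V_out/V_DC = R2/(R1+R2) = 0.4562.
So R2 = R1 · V_out/(V_DC − V_out) = 71.9 × 9.58/(21.0 − 9.58) = 71.9 × 0.8389 = 60.32 Ω.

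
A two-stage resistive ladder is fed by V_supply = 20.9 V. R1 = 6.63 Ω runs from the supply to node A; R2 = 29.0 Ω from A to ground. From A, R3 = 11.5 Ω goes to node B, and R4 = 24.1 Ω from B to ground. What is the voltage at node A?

V_A ≈ 14.8 V

The second stage (R3 + R4 = 35.60 Ω) loads node A in parallel with R2.
Effective lower resistance at A: R2 ‖ 35.60 = 15.98 Ω.
V_A = 20.9 × 15.98/(6.63 + 15.98) = 14.77 V.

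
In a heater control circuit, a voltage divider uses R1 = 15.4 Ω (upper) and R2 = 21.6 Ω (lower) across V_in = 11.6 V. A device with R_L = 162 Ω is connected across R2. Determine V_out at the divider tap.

V_out ≈ 6.42 V

First combine the lower leg with the load: R2 ‖ R_L = 19.06 Ω.
Then V_out = V_in · R2'/(R1 + R2') = 11.6 × 19.06/34.46 = 6.416 V.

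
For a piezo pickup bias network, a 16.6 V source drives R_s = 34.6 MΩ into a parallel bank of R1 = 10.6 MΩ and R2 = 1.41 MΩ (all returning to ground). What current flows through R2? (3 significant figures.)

Equivalent of the parallel group: R_p = 1.244 MΩ.
V_A = 16.6 × 1.244/35.84 = 0.5763 V.
Branch current I = V_A/R2 = 0.5763/1.41 = 0.4087 µA.

I ≈ 0.409 µA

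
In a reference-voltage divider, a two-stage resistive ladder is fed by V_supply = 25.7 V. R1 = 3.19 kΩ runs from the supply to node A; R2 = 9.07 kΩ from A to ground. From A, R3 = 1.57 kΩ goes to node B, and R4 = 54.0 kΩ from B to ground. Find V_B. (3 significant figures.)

V_B ≈ 17.7 V

The second stage (R3 + R4 = 55.57 kΩ) loads node A in parallel with R2.
R2 ‖ (R3+R4) = 7.797 kΩ.
So V_A = 25.7 × 0.7097 = 18.24 V.
V_B = V_A × 0.9717 = 17.72 V.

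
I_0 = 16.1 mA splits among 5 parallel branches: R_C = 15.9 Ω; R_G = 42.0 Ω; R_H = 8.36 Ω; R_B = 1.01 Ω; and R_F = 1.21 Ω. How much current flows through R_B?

I ≈ 7.88 mA

Total conductance ΣG = 1/15.9 + 1/42.0 + 1/8.36 + 1/1.01 + 1/1.21 = 2.023 (units of 1/Ω).
Current divider: I(R_B) = I_0 · G_k/ΣG = 16.1 × (0.9901/2.023) = 16.1 × 0.4895 = 7.880 mA.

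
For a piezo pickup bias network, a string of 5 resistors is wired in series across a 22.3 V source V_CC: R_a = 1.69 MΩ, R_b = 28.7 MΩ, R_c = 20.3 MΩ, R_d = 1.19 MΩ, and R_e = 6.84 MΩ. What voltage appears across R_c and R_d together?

Total series resistance ΣR = 1.69 + 28.7 + 20.3 + 1.19 + 6.84 = 58.72 MΩ.
R_{R_c..R_d} = 20.3 + 1.19 = 21.49 MΩ.
By the voltage-divider rule, V = 22.3 × 21.49/58.72 = 8.161 V.

V ≈ 8.16 V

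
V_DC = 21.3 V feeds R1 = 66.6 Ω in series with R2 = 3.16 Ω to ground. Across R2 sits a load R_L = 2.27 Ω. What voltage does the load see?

V_out ≈ 0.414 V

The load sits in parallel with R2, giving an effective lower resistance R2' = R2·R_L/(R2+R_L) = 1.321 Ω.
Now apply the divider: V_out = 21.3 × 0.01945 = 0.4143 V.
(Unloaded it would be 0.965 V; the load pulls it down.)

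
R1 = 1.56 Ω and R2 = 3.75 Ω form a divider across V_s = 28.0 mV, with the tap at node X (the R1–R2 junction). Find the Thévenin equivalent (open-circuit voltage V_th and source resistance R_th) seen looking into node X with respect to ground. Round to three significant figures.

V_th ≈ 19.8 mV, R_th ≈ 1.10 Ω

V_th is the unloaded tap voltage: V_s · R2/(R1+R2) = 28.0 × 0.7062 = 19.77 mV.
With V_s suppressed (replaced by a short), R_th = R1 ‖ R2 = (1.560 × 3.75)/(1.560 + 3.75) = 1.102 Ω.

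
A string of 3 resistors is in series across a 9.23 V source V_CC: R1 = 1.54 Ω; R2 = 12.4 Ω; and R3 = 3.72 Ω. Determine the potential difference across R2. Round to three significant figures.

V ≈ 6.48 V

Total series resistance ΣR = 1.54 + 12.4 + 3.72 = 17.66 Ω.
By the voltage-divider rule, V = 9.23 × 12.40/17.66 = 6.481 V.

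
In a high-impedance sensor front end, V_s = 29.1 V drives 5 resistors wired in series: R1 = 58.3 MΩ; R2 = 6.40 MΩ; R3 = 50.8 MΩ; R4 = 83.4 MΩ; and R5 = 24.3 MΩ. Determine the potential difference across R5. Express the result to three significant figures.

ΣR = 58.3 + 6.40 + 50.8 + 83.4 + 24.3 = 223.2 MΩ.
V = V_s · R/ΣR = 29.1 × 0.1089 = 3.168 V.

V ≈ 3.17 V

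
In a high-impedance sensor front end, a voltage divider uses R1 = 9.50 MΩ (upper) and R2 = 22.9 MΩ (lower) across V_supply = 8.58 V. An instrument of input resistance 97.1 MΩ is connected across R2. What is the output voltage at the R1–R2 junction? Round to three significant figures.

R2 ‖ R_L = (22.9 × 97.1)/(22.9 + 97.1) = 18.53 MΩ.
Then V_out = V_supply · R2'/(R1 + R2') = 8.58 × 18.53/28.03 = 5.672 V.

V_out ≈ 5.67 V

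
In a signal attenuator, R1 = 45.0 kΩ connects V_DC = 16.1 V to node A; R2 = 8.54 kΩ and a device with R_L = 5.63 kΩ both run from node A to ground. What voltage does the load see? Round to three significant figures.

V_out ≈ 1.13 V

R2 ‖ R_L = (8.54 × 5.63)/(8.54 + 5.63) = 3.393 kΩ.
Then V_out = V_DC · R2'/(R1 + R2') = 16.1 × 3.393/48.39 = 1.129 V.
(Unloaded it would be 2.57 V; the load pulls it down.)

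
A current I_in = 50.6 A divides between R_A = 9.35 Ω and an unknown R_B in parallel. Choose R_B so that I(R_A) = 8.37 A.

R_B ≈ 1.85 Ω

The fraction through R_A equals R_B/(R_A+R_B).
With f = 0.1654, R_B = R_A · f/(1−f) = 9.35 × 0.1982 = 1.853 Ω.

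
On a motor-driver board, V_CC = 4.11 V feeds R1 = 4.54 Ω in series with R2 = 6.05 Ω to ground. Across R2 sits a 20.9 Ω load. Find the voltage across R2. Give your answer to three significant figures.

V_out ≈ 2.09 V

R2 ‖ R_L = (6.05 × 20.9)/(6.05 + 20.9) = 4.692 Ω.
Now apply the divider: V_out = 4.11 × 0.5082 = 2.089 V.
(Unloaded it would be 2.35 V; the load pulls it down.)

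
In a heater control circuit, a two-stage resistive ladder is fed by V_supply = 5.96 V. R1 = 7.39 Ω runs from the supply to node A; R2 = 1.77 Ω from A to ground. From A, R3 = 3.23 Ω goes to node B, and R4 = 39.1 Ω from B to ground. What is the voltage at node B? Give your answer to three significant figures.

Looking into the second stage from A: R3 + R4 = 42.33 Ω appears in parallel with R2.
Effective lower resistance at A: R2 ‖ 42.33 = 1.699 Ω.
V_A = 5.96 × 1.699/(7.39 + 1.699) = 1.114 V.
Then the unloaded second divider: V_B = V_A × R4/(R3+R4) = 1.114 × 0.9237 = 1.029 V.

V_B ≈ 1.03 V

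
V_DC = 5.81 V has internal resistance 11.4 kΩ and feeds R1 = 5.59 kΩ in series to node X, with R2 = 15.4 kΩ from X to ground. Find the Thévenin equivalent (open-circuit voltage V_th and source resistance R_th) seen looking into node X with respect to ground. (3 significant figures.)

R1' = 11.4 + 5.59 = 16.99 kΩ (source resistance + R1).
With X open, the divider is unloaded: V_th = 5.81 × 15.4/32.39 = 2.762 V.
Zeroing V_DC shorts the top of R1' to ground, so R_th = R1' ‖ R2 = 8.078 kΩ.

V_th ≈ 2.76 V, R_th ≈ 8.08 kΩ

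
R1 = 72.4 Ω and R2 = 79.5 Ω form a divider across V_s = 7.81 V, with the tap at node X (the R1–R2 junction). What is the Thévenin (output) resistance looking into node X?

R_th ≈ 37.9 Ω

Zeroing V_s shorts the top of R1 to ground, so R_th = R1 ‖ R2 = 37.89 Ω.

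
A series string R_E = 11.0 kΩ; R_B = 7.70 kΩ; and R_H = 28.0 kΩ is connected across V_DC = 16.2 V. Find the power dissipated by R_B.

P ≈ 0.927 mW

Series current I = V_DC/ΣR = 16.2/46.70 = 0.3469 mA.
P(R_B) = I²·R_B = (0.3469)² × 7.70 = 0.9266 mW.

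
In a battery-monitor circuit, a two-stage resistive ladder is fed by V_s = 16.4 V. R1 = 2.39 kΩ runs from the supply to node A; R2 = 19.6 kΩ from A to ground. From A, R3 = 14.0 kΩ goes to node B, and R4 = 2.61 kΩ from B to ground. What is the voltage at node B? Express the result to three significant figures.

Node A sees R2 in parallel with the series input of stage 2, R3 + R4 = 16.61 kΩ.
Effective lower resistance at A: R2 ‖ 16.61 = 8.991 kΩ.
V_A = 16.4 × 8.991/(2.39 + 8.991) = 12.96 V.
Stage 2 is unloaded, so V_B = V_A · R4/(R3+R4) = 12.96 × 2.61/16.61 = 2.036 V.

V_B ≈ 2.04 V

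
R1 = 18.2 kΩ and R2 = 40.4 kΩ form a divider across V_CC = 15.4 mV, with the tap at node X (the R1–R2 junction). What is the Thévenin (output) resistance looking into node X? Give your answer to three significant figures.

Looking into X with the source shorted: R_th = R1·R2/(R1+R2) = 18.20 × 40.4/58.60 = 12.55 kΩ.

R_th ≈ 12.5 kΩ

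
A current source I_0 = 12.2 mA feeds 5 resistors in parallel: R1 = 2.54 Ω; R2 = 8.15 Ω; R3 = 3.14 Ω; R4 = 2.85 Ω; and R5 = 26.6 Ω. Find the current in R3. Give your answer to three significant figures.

I ≈ 3.18 mA

ΣG = 1/2.54 + 1/8.15 + 1/3.14 + 1/2.85 + 1/26.6 = 1.223.
By the current-divider rule, I = I_0 · G_k/ΣG = 12.2 × 0.2603 = 3.176 mA.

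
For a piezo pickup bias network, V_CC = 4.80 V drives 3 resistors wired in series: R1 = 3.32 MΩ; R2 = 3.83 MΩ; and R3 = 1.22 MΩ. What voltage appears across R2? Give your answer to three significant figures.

Total series resistance ΣR = 3.32 + 3.83 + 1.22 = 8.370 MΩ.
By the voltage-divider rule, V = 4.80 × 3.830/8.370 = 2.196 V.

V ≈ 2.20 V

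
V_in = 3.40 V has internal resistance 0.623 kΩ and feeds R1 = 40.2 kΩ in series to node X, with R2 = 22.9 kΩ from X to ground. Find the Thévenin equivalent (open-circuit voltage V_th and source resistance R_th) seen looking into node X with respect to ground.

R1' = 0.623 + 40.2 = 40.82 kΩ (source resistance + R1).
V_th is the unloaded tap voltage: V_in · R2/(R1'+R2) = 3.40 × 0.3594 = 1.222 V.
With V_in suppressed (replaced by a short), R_th = R1' ‖ R2 = (40.82 × 22.9)/(40.82 + 22.9) = 14.67 kΩ.

V_th ≈ 1.22 V, R_th ≈ 14.7 kΩ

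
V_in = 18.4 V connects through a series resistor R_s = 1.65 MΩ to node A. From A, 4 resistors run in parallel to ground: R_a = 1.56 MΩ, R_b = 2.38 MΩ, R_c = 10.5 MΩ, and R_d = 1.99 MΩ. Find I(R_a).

I ≈ 3.16 µA

Parallel bank: R_p = 1/(1/1.56 + 1/2.38 + 1/10.5 + 1/1.99) = 0.6028 MΩ.
V_A by voltage divider: V_A = 18.4 × 0.6028/(1.65 + 0.6028) = 4.923 V.
I(R_a) = V_A / R_a = 4.923/1.56 = 3.156 µA.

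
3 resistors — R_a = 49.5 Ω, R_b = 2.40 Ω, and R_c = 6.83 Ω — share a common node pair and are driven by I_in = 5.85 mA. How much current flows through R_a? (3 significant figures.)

Conductances: ΣG = 1/49.5 + 1/2.40 + 1/6.83 = 0.5833 (1/Ω).
Current divider: I(R_a) = I_in · G_k/ΣG = 5.85 × (0.02020/0.5833) = 5.85 × 0.03464 = 0.2026 mA.

I ≈ 0.203 mA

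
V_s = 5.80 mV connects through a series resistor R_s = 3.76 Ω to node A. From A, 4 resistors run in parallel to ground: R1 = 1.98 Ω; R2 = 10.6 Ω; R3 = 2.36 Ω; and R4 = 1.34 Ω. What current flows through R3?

I ≈ 0.321 mA

Parallel bank: R_p = 1/(1/1.98 + 1/10.6 + 1/2.36 + 1/1.34) = 0.5652 Ω.
V_A by voltage divider: V_A = 5.80 × 0.5652/(3.76 + 0.5652) = 0.7579 mV.
I(R3) = V_A / R3 = 0.7579/2.36 = 0.3211 mA.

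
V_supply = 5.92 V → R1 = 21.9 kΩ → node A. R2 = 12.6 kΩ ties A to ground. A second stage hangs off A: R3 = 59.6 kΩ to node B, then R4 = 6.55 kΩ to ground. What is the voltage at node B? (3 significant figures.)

The second stage (R3 + R4 = 66.15 kΩ) loads node A in parallel with R2.
R2 ‖ (R3+R4) = 10.58 kΩ.
V_A = 5.92 × 10.58/(21.9 + 10.58) = 1.929 V.
V_B = V_A × 0.09902 = 0.1910 V.

V_B ≈ 0.191 V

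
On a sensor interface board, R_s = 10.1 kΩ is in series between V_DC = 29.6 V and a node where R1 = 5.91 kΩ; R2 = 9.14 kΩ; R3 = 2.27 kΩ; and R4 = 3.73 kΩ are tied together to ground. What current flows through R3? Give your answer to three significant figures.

Parallel bank: R_p = 1/(1/5.91 + 1/9.14 + 1/2.27 + 1/3.73) = 1.013 kΩ.
V_A by voltage divider: V_A = 29.6 × 1.013/(10.1 + 1.013) = 2.698 V.
Branch current I = V_A/R3 = 2.698/2.27 = 1.189 mA.
(Check via current divider: I_total = 2.664 mA; share G_k/ΣG = 0.4462 → same result.)

I ≈ 1.19 mA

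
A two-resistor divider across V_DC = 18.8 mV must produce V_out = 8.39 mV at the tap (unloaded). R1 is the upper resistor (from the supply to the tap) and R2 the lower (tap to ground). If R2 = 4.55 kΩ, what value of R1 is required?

R1 ≈ 5.65 kΩ

V_out/V_DC = R2/(R1+R2) = 0.4463.
So R1 = R2 · (V_DC/V_out − 1) = 4.55 × (18.8/8.39 − 1) = 4.55 × 1.241 = 5.645 kΩ.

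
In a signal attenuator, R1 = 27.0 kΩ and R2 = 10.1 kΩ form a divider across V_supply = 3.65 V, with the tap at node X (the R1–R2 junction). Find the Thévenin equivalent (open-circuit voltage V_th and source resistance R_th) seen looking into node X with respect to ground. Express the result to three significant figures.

Open-circuit (no load on X): V_th = V_supply · R2/(R1 + R2) = 3.65 × 10.1/(27.00 + 10.1) = 0.9937 V.
Looking into X with the source shorted: R_th = R1·R2/(R1+R2) = 27.00 × 10.1/37.10 = 7.350 kΩ.

V_th ≈ 0.994 V, R_th ≈ 7.35 kΩ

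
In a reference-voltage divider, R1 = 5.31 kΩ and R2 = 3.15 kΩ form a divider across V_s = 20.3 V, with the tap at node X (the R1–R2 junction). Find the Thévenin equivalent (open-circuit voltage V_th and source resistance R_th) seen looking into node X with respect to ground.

V_th ≈ 7.56 V, R_th ≈ 1.98 kΩ

With X open, the divider is unloaded: V_th = 20.3 × 3.15/8.460 = 7.559 V.
Zeroing V_s shorts the top of R1 to ground, so R_th = R1 ‖ R2 = 1.977 kΩ.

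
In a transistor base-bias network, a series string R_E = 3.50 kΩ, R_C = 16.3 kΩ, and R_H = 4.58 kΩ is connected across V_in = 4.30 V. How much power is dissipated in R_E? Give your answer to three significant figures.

Series current I = V_in/ΣR = 4.30/24.38 = 0.1764 mA.
V(R_E) = I·R = 0.6173 V; P = V·I = 0.6173 × 0.1764 = 0.1089 mW.

P ≈ 0.109 mW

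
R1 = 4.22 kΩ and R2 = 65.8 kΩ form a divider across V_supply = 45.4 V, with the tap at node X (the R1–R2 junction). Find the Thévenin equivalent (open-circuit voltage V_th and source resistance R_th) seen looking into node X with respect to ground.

V_th is the unloaded tap voltage: V_supply · R2/(R1+R2) = 45.4 × 0.9397 = 42.66 V.
Looking into X with the source shorted: R_th = R1·R2/(R1+R2) = 4.220 × 65.8/70.02 = 3.966 kΩ.

V_th ≈ 42.7 V, R_th ≈ 3.97 kΩ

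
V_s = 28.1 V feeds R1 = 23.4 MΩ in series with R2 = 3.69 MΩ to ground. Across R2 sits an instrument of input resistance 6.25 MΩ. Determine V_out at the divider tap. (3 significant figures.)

V_out ≈ 2.53 V

R2 ‖ R_L = (3.69 × 6.25)/(3.69 + 6.25) = 2.320 MΩ.
Voltage divider with the loaded lower leg: V_out = 28.1 × 2.320/(23.4 + 2.320) = 28.1 × 0.09021 = 2.535 V.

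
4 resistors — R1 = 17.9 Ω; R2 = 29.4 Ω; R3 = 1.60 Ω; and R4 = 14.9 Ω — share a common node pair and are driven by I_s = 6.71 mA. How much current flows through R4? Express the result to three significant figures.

Conductances: ΣG = 1/17.9 + 1/29.4 + 1/1.60 + 1/14.9 = 0.7820 (1/Ω).
Current divider: I(R4) = I_s · G_k/ΣG = 6.71 × (0.06711/0.7820) = 6.71 × 0.08582 = 0.5759 mA.

I ≈ 0.576 mA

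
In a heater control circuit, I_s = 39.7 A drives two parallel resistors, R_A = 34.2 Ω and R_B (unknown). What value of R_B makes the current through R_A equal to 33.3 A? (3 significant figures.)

In a two-way split, I_A/I_s = R_B/(R_A + R_B).
With f = 0.8388, R_B = R_A · f/(1−f) = 34.2 × 5.203 = 177.9 Ω.

R_B ≈ 178 Ω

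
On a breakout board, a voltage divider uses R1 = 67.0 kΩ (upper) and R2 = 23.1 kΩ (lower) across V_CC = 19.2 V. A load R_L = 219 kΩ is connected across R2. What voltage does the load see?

The load sits in parallel with R2, giving an effective lower resistance R2' = R2·R_L/(R2+R_L) = 20.90 kΩ.
Voltage divider with the loaded lower leg: V_out = 19.2 × 20.90/(67.0 + 20.90) = 19.2 × 0.2377 = 4.565 V.
(Unloaded it would be 4.92 V; the load pulls it down.)

V_out ≈ 4.56 V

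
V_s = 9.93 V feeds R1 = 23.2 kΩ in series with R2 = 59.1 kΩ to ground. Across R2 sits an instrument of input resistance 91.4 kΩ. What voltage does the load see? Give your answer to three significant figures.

First combine the lower leg with the load: R2 ‖ R_L = 35.89 kΩ.
Now apply the divider: V_out = 9.93 × 0.6074 = 6.031 V.

V_out ≈ 6.03 V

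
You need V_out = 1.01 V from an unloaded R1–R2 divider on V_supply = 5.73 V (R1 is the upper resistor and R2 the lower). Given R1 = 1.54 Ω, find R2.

R2 ≈ 0.330 Ω

V_out/V_supply = R2/(R1+R2) = 0.1763.
R2 = R1 · 0.1763/(1 − 0.1763) = 0.3295 Ω.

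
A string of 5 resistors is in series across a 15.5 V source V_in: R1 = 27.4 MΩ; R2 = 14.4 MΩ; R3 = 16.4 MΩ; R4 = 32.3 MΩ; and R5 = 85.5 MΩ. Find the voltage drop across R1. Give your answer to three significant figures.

V ≈ 2.41 V

Series total: ΣR = 27.4 + 14.4 + 16.4 + 32.3 + 85.5 = 176.0 MΩ.
By the voltage-divider rule, V = 15.5 × 27.40/176.0 = 2.413 V.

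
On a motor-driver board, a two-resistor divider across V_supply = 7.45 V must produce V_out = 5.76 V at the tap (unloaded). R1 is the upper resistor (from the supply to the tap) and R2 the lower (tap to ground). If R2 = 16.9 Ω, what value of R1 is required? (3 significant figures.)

R1 ≈ 4.96 Ω

V_out/V_supply = R2/(R1+R2) = 0.7732.
R1 = R2·(1/k − 1) = 16.9 × 0.2934 = 4.959 Ω.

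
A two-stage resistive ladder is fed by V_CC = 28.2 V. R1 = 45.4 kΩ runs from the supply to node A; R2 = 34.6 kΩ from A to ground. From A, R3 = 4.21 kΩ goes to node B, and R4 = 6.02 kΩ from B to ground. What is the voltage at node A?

The second stage (R3 + R4 = 10.23 kΩ) loads node A in parallel with R2.
R2 ‖ (R3+R4) = 7.896 kΩ.
So V_A = 28.2 × 0.1481 = 4.178 V.

V_A ≈ 4.18 V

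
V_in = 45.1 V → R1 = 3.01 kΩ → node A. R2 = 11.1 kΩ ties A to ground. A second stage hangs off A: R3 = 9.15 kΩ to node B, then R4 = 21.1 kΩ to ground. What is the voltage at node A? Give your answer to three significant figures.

Node A sees R2 in parallel with the series input of stage 2, R3 + R4 = 30.25 kΩ.
Effective lower resistance at A: R2 ‖ 30.25 = 8.120 kΩ.
V_A = 45.1 × 8.120/(3.01 + 8.120) = 32.90 V.

V_A ≈ 32.9 V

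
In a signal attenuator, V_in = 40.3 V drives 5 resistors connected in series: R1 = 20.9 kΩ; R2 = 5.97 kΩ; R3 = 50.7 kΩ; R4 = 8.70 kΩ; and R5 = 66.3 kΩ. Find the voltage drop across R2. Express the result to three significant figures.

Total series resistance ΣR = 20.9 + 5.97 + 50.7 + 8.70 + 66.3 = 152.6 kΩ.
V = V_in · R/ΣR = 40.3 × 0.03913 = 1.577 V.

V ≈ 1.58 V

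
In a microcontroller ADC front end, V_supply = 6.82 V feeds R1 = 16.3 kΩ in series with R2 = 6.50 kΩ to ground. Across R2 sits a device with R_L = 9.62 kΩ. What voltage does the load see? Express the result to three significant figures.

First combine the lower leg with the load: R2 ‖ R_L = 3.879 kΩ.
Then V_out = V_supply · R2'/(R1 + R2') = 6.82 × 3.879/20.18 = 1.311 V.

V_out ≈ 1.31 V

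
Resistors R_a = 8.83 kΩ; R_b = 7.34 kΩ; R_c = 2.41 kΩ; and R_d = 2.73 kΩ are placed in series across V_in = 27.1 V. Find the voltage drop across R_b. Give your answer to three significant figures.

Total series resistance ΣR = 8.83 + 7.34 + 2.41 + 2.73 = 21.31 kΩ.
V = V_in · R/ΣR = 27.1 × 0.3444 = 9.334 V.

V ≈ 9.33 V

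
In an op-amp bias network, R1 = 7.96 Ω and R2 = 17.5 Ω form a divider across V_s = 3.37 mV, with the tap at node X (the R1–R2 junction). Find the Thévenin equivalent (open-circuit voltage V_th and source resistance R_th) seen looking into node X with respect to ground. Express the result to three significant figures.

With X open, the divider is unloaded: V_th = 3.37 × 17.5/25.46 = 2.316 mV.
With V_s suppressed (replaced by a short), R_th = R1 ‖ R2 = (7.960 × 17.5)/(7.960 + 17.5) = 5.471 Ω.

V_th ≈ 2.32 mV, R_th ≈ 5.47 Ω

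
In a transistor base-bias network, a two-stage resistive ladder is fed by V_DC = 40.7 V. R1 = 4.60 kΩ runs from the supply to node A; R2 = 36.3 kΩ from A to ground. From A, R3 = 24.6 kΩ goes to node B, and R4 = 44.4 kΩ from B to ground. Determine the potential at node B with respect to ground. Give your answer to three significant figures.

V_B ≈ 21.9 V

Node A sees R2 in parallel with the series input of stage 2, R3 + R4 = 69.00 kΩ.
R2 ‖ (R3+R4) = 23.79 kΩ.
First divider: V_A = V_DC · 23.79/(4.60 + 23.79) = 34.10 V.
Then the unloaded second divider: V_B = V_A × R4/(R3+R4) = 34.10 × 0.6435 = 21.95 V.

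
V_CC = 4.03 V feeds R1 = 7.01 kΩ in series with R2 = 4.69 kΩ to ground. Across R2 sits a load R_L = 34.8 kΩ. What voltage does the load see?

R2 ‖ R_L = (4.69 × 34.8)/(4.69 + 34.8) = 4.133 kΩ.
Then V_out = V_CC · R2'/(R1 + R2') = 4.03 × 4.133/11.14 = 1.495 V.
(Unloaded it would be 1.62 V; the load pulls it down.)

V_out ≈ 1.49 V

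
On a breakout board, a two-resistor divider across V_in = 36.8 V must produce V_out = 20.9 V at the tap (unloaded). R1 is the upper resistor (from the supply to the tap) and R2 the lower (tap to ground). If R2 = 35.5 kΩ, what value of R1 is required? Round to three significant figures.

V_out/V_in = R2/(R1+R2) = 0.5679.
So R1 = R2 · (V_in/V_out − 1) = 35.5 × (36.8/20.9 − 1) = 35.5 × 0.7608 = 27.01 kΩ.

R1 ≈ 27.0 kΩ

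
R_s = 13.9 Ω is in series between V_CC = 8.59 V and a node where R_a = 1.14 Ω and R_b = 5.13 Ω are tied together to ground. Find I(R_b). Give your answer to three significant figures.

Equivalent of the parallel group: R_p = 0.9327 Ω.
Node voltage V_A = V_CC · R_p/(R_s + R_p) = 8.59 × 0.06288 = 0.5402 V.
I(R_b) = V_A / R_b = 0.5402/5.13 = 0.1053 A.

I ≈ 0.105 A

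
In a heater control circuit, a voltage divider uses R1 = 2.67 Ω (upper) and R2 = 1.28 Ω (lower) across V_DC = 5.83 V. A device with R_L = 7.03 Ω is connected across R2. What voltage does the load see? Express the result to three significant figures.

First combine the lower leg with the load: R2 ‖ R_L = 1.083 Ω.
Voltage divider with the loaded lower leg: V_out = 5.83 × 1.083/(2.67 + 1.083) = 5.83 × 0.2885 = 1.682 V.

V_out ≈ 1.68 V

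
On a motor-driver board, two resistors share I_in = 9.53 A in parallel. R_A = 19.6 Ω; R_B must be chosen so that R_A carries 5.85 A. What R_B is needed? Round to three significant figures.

In a two-way split, I_A/I_in = R_B/(R_A + R_B).
With f = 0.6139, R_B = R_A · f/(1−f) = 19.6 × 1.590 = 31.16 Ω.

R_B ≈ 31.2 Ω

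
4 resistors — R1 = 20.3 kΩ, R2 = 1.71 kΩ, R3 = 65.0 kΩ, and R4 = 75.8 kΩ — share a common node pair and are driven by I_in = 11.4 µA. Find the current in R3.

I ≈ 0.265 µA

Total conductance ΣG = 1/20.3 + 1/1.71 + 1/65.0 + 1/75.8 = 0.6626 (units of 1/kΩ).
By the current-divider rule, I = I_in · G_k/ΣG = 11.4 × 0.02322 = 0.2647 µA.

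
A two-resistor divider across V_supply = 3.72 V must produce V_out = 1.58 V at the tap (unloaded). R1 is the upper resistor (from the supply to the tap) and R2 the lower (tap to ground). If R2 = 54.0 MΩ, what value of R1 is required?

R1 ≈ 73.1 MΩ

V_out/V_supply = R2/(R1+R2) = 0.4247.
Rearranging, R1 = R2·(1−k)/k = 54.0 × 1.354 = 73.14 MΩ.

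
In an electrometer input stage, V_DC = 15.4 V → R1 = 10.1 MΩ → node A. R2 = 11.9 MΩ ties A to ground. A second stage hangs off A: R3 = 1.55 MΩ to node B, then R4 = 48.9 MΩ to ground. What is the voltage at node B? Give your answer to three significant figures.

V_B ≈ 7.29 V

Looking into the second stage from A: R3 + R4 = 50.45 MΩ appears in parallel with R2.
Effective lower resistance at A: R2 ‖ 50.45 = 9.629 MΩ.
First divider: V_A = V_DC · 9.629/(10.1 + 9.629) = 7.516 V.
Then the unloaded second divider: V_B = V_A × R4/(R3+R4) = 7.516 × 0.9693 = 7.285 V.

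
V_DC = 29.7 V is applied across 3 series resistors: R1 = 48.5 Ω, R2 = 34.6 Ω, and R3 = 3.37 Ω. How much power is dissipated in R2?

P ≈ 4.08 W

ΣR = 86.47 Ω → I = 29.7/86.47 = 0.3435 A.
V(R2) = I·R = 11.88 V; P = V·I = 11.88 × 0.3435 = 4.082 W.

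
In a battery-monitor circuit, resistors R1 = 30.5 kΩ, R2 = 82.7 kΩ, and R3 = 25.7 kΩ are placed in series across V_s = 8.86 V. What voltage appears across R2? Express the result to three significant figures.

Series total: ΣR = 30.5 + 82.7 + 25.7 = 138.9 kΩ.
Voltage divider: V = V_s · (82.70 / 138.9) = 8.86 × 0.5954 = 5.275 V.

V ≈ 5.28 V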